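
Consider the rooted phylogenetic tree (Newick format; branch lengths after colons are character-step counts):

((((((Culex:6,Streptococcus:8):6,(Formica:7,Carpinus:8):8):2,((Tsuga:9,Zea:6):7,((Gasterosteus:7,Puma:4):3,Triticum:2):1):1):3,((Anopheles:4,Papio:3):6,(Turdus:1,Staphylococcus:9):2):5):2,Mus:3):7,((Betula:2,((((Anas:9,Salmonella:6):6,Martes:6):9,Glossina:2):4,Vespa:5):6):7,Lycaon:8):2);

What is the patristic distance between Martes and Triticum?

The path runs Martes → … → MRCA → … → Triticum; the MRCA is the root of the tree.
Branch lengths along that path: 6 + 9 + 4 + 6 + 7 + 2 + 7 + 2 + 3 + 1 + 1 + 2 = 50.

50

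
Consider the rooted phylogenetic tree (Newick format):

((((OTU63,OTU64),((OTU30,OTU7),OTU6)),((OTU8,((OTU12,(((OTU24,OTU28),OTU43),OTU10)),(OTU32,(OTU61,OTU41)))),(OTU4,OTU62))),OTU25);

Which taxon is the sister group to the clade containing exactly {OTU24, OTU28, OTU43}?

OTU10

The clade containing exactly {OTU24, OTU28, OTU43} attaches to the tree at the node subtending (((OTU24,OTU28),OTU43),OTU10).
The other lineage descending from that same node — the sister group — is the single tip OTU10.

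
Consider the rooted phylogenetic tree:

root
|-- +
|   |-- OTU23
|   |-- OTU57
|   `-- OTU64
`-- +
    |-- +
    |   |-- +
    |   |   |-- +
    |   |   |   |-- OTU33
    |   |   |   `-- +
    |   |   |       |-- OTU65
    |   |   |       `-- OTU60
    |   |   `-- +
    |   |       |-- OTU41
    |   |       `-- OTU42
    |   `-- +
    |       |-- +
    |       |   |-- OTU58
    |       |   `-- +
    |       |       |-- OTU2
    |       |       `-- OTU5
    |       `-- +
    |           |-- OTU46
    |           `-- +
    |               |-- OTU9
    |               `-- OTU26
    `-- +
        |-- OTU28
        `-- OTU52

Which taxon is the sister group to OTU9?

OTU26

OTU9 attaches to the tree at the node subtending (OTU9,OTU26).
The other lineage descending from that same node — the sister group — is the single tip OTU26.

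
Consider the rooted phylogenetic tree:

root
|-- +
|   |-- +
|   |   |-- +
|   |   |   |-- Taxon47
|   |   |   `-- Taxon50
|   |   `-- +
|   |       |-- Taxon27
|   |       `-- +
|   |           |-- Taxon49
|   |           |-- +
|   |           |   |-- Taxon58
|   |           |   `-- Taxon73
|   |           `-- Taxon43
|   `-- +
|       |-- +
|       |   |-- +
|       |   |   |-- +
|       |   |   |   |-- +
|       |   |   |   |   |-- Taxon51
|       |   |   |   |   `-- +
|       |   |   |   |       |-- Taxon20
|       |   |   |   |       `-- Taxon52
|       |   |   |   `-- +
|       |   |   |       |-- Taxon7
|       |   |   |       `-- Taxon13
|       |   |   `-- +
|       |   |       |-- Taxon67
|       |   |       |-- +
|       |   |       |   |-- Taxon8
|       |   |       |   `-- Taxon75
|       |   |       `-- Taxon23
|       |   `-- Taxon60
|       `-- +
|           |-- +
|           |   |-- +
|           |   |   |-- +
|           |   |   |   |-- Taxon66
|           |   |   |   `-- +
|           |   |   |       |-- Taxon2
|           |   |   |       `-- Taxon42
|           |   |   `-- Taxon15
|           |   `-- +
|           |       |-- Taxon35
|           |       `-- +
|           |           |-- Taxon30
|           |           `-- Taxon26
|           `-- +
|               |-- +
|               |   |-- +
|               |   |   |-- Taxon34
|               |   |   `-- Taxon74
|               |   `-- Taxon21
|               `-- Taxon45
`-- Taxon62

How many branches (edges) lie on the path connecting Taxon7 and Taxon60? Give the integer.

The MRCA of Taxon7 and Taxon60 is the node subtending ((((Taxon51,(Taxon20,Taxon52)),(Taxon7,Taxon13)),(Taxon67,(Taxon8,Taxon75),Taxon23)),Taxon60).
From Taxon7 up to that node: 4 branches. From Taxon60 up to the same node: 1 branch. Total: 4 + 1 = 5.

5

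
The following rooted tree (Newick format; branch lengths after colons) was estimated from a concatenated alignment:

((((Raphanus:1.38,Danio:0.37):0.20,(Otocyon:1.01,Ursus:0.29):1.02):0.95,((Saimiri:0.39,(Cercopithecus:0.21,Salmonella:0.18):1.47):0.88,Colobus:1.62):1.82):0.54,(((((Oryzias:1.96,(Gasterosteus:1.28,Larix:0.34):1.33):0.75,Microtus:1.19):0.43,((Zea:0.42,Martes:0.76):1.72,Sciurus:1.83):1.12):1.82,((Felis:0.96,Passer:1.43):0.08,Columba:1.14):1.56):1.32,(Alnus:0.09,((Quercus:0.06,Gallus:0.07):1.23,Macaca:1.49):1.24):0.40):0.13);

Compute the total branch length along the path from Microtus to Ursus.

7.69

The path runs Microtus → … → MRCA → … → Ursus; the MRCA is the root of the tree.
Branch lengths along that path: 1.19 + 0.43 + 1.82 + 1.32 + 0.13 + 0.54 + 0.95 + 1.02 + 0.29 = 7.69.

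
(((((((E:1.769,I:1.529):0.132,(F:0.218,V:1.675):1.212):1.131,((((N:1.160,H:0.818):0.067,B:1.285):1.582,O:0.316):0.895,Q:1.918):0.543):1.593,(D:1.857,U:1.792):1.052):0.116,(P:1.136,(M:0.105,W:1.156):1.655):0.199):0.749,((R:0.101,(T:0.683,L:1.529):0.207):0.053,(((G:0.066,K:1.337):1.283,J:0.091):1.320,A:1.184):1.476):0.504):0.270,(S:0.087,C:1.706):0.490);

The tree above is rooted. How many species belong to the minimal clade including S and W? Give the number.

23

The MRCA of S and W is the root, so the clade is the entire tree.
That clade contains 23 terminal taxa: A, B, C, D, E, F, G, H, I, J, K, L, M, N, O, P, Q, R, S, T, U, V, W.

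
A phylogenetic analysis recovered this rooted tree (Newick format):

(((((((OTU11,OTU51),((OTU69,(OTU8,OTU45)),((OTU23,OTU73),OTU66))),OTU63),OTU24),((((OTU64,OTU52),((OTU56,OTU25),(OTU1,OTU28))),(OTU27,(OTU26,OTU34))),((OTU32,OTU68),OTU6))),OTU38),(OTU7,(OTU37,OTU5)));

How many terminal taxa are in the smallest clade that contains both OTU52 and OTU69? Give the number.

22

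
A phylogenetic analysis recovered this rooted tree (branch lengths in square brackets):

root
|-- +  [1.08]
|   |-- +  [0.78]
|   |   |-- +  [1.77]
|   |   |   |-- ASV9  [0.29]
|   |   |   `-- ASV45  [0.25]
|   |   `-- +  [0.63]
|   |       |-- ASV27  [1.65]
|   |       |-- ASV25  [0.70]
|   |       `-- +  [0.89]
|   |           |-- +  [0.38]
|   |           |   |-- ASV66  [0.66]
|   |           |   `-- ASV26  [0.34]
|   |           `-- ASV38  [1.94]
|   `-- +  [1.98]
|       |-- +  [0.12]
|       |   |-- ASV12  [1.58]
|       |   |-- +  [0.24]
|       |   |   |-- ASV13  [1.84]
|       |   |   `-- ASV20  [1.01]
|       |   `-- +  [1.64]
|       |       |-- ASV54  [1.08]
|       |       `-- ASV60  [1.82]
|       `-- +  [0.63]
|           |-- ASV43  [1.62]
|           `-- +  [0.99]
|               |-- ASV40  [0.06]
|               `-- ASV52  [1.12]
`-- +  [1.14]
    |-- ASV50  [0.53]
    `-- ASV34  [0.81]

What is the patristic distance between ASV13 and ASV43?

4.45

The path runs ASV13 → … → MRCA → … → ASV43; the MRCA is the node subtending ((ASV12,(ASV13,ASV20),(ASV54,ASV60)),(ASV43,(ASV40,ASV52))).
Branch lengths along that path: 1.84 + 0.24 + 0.12 + 0.63 + 1.62 = 4.45.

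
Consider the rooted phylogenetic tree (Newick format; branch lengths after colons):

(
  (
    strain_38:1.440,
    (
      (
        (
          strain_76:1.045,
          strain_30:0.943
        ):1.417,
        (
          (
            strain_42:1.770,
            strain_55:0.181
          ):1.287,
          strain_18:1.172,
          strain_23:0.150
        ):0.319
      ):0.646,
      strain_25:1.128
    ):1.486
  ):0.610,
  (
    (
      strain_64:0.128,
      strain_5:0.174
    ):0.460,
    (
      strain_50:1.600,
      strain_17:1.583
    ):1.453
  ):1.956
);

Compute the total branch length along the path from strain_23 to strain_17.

The path runs strain_23 → … → MRCA → … → strain_17; the MRCA is the root of the tree.
Branch lengths along that path: 0.150 + 0.319 + 0.646 + 1.486 + 0.610 + 1.956 + 1.453 + 1.583 = 8.203.

8.203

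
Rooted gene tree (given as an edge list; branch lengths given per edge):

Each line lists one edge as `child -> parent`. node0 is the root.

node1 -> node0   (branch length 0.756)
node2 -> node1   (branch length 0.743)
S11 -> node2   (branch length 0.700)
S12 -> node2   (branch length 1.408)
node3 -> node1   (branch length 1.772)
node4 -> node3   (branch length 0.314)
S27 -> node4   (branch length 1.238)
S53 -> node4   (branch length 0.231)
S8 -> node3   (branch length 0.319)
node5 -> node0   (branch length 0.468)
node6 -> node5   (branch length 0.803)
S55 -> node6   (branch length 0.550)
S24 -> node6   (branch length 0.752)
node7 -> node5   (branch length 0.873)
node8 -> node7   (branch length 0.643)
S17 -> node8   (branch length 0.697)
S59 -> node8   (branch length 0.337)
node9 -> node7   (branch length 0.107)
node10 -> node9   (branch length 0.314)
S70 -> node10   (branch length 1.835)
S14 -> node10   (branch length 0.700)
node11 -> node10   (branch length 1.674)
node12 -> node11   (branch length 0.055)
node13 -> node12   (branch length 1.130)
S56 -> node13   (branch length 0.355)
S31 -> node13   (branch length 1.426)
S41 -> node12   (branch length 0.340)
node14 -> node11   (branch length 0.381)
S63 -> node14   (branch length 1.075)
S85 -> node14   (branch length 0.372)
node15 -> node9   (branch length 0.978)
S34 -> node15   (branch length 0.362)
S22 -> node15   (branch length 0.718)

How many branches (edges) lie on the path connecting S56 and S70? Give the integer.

The MRCA of S56 and S70 is the node subtending (S70,S14,(((S56,S31),S41),(S63,S85))).
From S56 up to that node: 4 branches. From S70 up to the same node: 1 branch. Total: 4 + 1 = 5.

5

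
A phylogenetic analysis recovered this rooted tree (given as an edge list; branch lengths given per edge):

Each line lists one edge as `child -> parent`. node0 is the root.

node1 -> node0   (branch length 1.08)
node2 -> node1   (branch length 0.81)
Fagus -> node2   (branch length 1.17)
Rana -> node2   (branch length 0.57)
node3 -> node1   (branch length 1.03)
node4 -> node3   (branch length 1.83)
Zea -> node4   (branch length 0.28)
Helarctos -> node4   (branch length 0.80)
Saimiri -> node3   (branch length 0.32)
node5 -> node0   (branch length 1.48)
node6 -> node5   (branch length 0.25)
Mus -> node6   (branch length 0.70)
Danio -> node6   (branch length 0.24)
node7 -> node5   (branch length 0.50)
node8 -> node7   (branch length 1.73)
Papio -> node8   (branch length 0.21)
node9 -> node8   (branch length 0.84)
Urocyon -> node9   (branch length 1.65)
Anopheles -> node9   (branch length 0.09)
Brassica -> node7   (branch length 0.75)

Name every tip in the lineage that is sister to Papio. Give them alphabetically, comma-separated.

Anopheles, Urocyon

Papio attaches to the tree at the node subtending (Papio,(Urocyon,Anopheles)).
The other lineage descending from that same node — the sister group — is (Urocyon,Anopheles); its 2 tips in alphabetical order are the answer.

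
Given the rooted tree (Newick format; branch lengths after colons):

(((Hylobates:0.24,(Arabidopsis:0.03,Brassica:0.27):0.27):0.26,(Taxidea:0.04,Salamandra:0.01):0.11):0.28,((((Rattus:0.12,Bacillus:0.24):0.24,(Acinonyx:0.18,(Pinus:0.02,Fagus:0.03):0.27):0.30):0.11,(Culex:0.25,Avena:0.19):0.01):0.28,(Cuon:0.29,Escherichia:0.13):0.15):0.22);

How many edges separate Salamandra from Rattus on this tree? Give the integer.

The MRCA of Salamandra and Rattus is the root of the tree.
From Salamandra up to that node: 3 branches. From Rattus up to the same node: 5 branches. Total: 3 + 5 = 8.

8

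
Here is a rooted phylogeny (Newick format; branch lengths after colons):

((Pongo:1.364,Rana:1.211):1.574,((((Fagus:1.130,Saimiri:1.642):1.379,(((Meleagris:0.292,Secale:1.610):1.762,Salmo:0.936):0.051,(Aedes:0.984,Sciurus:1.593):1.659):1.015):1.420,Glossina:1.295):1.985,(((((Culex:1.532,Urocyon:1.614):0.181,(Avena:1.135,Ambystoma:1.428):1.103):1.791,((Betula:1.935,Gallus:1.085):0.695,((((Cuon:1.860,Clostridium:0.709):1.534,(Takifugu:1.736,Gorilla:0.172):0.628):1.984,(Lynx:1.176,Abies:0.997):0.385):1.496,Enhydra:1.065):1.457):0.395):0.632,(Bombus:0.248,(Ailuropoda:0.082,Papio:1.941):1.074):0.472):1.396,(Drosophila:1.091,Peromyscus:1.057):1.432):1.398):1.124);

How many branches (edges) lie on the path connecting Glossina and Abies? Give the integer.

10

The MRCA of Glossina and Abies is the node subtending ((((Fagus,Saimiri),(((Meleagris,Secale),Salmo),(Aedes,Sciurus))),Glossina),(((((Culex,Urocyon),(Avena,Ambystoma)),((Betula,Gallus),((((Cuon,Clostridium),(Takifugu,Gorilla)),(Lynx,Abies)),Enhydra))),(Bombus,(Ailuropoda,Papio))),(Drosophila,Peromyscus))).
From Glossina up to that node: 2 branches. From Abies up to the same node: 8 branches. Total: 2 + 8 = 10.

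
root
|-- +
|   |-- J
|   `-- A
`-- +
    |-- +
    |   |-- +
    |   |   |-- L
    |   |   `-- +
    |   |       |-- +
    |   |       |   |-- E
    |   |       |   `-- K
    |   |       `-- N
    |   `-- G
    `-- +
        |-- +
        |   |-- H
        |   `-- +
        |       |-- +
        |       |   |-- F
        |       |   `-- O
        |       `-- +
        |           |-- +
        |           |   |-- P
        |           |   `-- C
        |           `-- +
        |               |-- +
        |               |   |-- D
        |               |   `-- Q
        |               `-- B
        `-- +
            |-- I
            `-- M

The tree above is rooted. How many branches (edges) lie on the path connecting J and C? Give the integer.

9

The MRCA of J and C is the root of the tree.
From J up to that node: 2 branches. From C up to the same node: 7 branches. Total: 2 + 7 = 9.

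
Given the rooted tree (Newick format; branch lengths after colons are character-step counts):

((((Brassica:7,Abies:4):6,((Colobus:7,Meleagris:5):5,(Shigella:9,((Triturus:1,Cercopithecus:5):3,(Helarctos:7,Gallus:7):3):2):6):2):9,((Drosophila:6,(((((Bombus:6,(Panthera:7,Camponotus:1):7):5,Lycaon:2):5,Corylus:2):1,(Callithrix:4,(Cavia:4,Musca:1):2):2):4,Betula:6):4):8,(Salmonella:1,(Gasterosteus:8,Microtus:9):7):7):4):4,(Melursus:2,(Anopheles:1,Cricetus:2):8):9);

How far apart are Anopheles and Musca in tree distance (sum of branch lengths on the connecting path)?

The path runs Anopheles → … → MRCA → … → Musca; the MRCA is the root of the tree.
Branch lengths along that path: 1 + 8 + 9 + 4 + 4 + 8 + 4 + 4 + 2 + 2 + 1 = 47.

47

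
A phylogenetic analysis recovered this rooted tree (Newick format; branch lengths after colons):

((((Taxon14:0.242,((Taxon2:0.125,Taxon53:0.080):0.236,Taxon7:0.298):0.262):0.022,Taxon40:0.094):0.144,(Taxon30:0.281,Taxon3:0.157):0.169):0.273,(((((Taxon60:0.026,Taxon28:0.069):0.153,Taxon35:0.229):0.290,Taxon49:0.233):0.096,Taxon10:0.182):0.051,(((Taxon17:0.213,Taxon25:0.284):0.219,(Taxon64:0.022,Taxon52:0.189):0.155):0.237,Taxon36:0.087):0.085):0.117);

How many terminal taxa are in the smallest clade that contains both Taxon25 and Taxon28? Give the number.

10

The MRCA of Taxon25 and Taxon28 is the node subtending (((((Taxon60,Taxon28),Taxon35),Taxon49),Taxon10),(((Taxon17,Taxon25),(Taxon64,Taxon52)),Taxon36)).
That clade contains 10 terminal taxa: Taxon10, Taxon17, Taxon25, Taxon28, Taxon35, Taxon36, Taxon49, Taxon52, Taxon60, Taxon64.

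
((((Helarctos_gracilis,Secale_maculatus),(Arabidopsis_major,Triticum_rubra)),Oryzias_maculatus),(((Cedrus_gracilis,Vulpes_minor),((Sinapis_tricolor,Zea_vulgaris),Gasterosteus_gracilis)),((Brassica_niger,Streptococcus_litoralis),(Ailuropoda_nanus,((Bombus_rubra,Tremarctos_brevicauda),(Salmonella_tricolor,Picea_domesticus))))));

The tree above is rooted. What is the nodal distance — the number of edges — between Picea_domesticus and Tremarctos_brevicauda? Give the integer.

The MRCA of Picea_domesticus and Tremarctos_brevicauda is the node subtending ((Bombus_rubra,Tremarctos_brevicauda),(Salmonella_tricolor,Picea_domesticus)).
From Picea_domesticus up to that node: 2 branches. From Tremarctos_brevicauda up to the same node: 2 branches. Total: 2 + 2 = 4.

4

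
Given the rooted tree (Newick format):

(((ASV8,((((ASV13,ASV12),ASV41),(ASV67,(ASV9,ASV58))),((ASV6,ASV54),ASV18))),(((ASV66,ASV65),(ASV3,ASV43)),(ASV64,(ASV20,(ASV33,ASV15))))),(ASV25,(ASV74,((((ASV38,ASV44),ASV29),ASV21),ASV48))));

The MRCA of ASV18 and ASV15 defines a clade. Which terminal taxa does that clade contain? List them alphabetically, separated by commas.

Tracing ASV18: it sits inside ((ASV6,ASV54),ASV18).
Tracing ASV15: it sits inside (ASV33,ASV15).
The smallest clade enclosing both is ((ASV8,((((ASV13,ASV12),ASV41),(ASV67,(ASV9,ASV58))),((ASV6,ASV54),ASV18))),(((ASV66,ASV65),(ASV3,ASV43)),(ASV64,(ASV20,(ASV33,ASV15))))); the answer is its 18 terminal taxa in alphabetical order.

ASV12, ASV13, ASV15, ASV18, ASV20, ASV3, ASV33, ASV41, ASV43, ASV54, ASV58, ASV6, ASV64, ASV65, ASV66, ASV67, ASV8, ASV9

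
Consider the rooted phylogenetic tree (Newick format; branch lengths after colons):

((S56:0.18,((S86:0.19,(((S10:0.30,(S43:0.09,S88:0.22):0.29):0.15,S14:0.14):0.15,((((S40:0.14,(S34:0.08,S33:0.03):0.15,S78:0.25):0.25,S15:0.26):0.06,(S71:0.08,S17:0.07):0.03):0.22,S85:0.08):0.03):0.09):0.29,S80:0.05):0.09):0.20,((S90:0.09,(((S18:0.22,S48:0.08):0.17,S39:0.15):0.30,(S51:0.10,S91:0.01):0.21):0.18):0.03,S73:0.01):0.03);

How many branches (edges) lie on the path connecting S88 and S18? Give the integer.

14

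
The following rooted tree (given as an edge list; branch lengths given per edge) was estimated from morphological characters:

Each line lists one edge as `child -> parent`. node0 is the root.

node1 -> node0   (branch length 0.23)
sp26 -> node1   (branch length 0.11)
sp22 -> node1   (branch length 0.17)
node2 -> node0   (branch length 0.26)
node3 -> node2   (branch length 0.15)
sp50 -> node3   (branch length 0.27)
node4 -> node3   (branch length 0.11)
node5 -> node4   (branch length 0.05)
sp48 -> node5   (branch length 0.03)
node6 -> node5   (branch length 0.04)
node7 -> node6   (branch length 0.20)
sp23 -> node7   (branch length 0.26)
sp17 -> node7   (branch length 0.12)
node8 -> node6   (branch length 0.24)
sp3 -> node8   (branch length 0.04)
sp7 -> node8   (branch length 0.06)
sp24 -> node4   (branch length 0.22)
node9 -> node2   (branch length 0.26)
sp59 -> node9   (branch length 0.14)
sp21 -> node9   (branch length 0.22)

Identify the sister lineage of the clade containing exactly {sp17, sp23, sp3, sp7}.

The clade containing exactly {sp17, sp23, sp3, sp7} attaches to the tree at the node subtending (sp48,((sp23,sp17),(sp3,sp7))).
The other lineage descending from that same node — the sister group — is the single tip sp48.

sp48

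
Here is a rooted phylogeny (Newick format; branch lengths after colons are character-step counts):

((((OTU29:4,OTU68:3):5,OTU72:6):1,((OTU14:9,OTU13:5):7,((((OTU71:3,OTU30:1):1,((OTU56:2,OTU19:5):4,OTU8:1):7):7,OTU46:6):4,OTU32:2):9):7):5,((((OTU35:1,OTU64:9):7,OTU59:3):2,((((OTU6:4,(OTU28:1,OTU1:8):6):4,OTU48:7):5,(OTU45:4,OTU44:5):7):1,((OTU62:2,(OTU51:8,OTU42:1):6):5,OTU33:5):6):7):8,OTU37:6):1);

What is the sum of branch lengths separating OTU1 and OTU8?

80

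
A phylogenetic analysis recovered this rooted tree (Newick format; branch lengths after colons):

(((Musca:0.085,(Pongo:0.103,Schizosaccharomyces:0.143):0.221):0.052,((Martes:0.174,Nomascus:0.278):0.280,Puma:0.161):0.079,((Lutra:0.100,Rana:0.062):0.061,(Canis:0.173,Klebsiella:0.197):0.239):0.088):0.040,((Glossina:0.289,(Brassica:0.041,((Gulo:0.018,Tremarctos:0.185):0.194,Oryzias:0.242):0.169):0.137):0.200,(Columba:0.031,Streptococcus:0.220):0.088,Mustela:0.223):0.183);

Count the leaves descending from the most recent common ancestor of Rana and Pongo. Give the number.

10

The MRCA of Rana and Pongo is the node subtending ((Musca,(Pongo,Schizosaccharomyces)),((Martes,Nomascus),Puma),((Lutra,Rana),(Canis,Klebsiella))).
That clade contains 10 terminal taxa: Canis, Klebsiella, Lutra, Martes, Musca, Nomascus, Pongo, Puma, Rana, Schizosaccharomyces.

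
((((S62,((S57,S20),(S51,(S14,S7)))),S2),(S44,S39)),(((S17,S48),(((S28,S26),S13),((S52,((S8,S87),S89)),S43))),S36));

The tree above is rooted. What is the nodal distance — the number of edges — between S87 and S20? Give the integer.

14

The MRCA of S87 and S20 is the root of the tree.
From S87 up to that node: 8 branches. From S20 up to the same node: 6 branches. Total: 8 + 6 = 14.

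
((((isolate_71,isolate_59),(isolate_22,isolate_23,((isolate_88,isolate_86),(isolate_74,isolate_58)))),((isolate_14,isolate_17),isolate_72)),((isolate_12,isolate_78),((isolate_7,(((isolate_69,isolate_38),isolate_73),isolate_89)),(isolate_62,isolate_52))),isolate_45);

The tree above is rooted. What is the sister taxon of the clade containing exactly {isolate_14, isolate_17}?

isolate_72

The clade containing exactly {isolate_14, isolate_17} attaches to the tree at the node subtending ((isolate_14,isolate_17),isolate_72).
The other lineage descending from that same node — the sister group — is the single tip isolate_72.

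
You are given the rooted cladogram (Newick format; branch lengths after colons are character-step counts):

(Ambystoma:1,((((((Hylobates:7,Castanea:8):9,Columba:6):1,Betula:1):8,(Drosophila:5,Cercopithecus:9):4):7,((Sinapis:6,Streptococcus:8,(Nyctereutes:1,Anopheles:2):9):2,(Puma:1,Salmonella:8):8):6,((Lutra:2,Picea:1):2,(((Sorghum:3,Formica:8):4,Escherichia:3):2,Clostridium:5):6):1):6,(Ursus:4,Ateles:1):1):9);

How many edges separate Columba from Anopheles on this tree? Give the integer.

8

The MRCA of Columba and Anopheles is the node subtending (((((Hylobates,Castanea),Columba),Betula),(Drosophila,Cercopithecus)),((Sinapis,Streptococcus,(Nyctereutes,Anopheles)),(Puma,Salmonella)),((Lutra,Picea),(((Sorghum,Formica),Escherichia),Clostridium))).
From Columba up to that node: 4 branches. From Anopheles up to the same node: 4 branches. Total: 4 + 4 = 8.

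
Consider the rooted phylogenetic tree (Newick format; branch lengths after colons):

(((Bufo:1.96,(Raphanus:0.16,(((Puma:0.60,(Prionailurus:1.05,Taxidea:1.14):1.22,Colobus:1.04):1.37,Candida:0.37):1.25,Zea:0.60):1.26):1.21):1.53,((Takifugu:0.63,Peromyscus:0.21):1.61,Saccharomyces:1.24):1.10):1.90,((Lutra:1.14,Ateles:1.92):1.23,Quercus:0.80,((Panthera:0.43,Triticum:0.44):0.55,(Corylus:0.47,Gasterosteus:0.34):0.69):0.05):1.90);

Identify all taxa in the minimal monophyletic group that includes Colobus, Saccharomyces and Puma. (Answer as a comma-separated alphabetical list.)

Tracing Colobus: it sits inside (Puma,(Prionailurus,Taxidea),Colobus).
Tracing Saccharomyces: it sits inside ((Takifugu,Peromyscus),Saccharomyces).
Tracing Puma: it sits inside (Puma,(Prionailurus,Taxidea),Colobus).
The smallest clade enclosing all 3 is ((Bufo,(Raphanus,(((Puma,(Prionailurus,Taxidea),Colobus),Candida),Zea))),((Takifugu,Peromyscus),Saccharomyces)); the answer is its 11 terminal taxa in alphabetical order.

Bufo, Candida, Colobus, Peromyscus, Prionailurus, Puma, Raphanus, Saccharomyces, Takifugu, Taxidea, Zea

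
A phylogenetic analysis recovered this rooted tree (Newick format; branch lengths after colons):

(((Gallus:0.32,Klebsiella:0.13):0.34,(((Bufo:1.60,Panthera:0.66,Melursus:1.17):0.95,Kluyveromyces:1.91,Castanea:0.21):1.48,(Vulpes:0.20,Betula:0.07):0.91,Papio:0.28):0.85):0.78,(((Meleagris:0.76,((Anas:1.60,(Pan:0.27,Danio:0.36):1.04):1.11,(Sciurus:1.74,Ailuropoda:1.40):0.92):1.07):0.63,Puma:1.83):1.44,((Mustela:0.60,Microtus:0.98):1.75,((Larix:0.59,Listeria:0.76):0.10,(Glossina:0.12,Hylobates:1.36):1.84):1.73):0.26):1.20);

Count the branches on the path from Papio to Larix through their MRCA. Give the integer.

The MRCA of Papio and Larix is the root of the tree.
From Papio up to that node: 3 branches. From Larix up to the same node: 5 branches. Total: 3 + 5 = 8.

8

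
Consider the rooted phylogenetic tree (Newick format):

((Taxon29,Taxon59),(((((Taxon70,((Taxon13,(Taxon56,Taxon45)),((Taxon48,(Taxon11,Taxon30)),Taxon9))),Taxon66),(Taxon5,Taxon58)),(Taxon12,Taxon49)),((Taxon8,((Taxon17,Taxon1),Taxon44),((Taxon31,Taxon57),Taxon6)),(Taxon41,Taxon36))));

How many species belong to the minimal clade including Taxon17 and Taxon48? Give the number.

22

The MRCA of Taxon17 and Taxon48 is the node subtending (((((Taxon70,((Taxon13,(Taxon56,Taxon45)),((Taxon48,(Taxon11,Taxon30)),Taxon9))),Taxon66),(Taxon5,Taxon58)),(Taxon12,Taxon49)),((Taxon8,((Taxon17,Taxon1),Taxon44),((Taxon31,Taxon57),Taxon6)),(Taxon41,Taxon36))).
That clade contains 22 terminal taxa: Taxon1, Taxon11, Taxon12, Taxon13, Taxon17, Taxon30, Taxon31, Taxon36, Taxon41, Taxon44, Taxon45, Taxon48, Taxon49, Taxon5, Taxon56, Taxon57, Taxon58, Taxon6, Taxon66, Taxon70, Taxon8, Taxon9.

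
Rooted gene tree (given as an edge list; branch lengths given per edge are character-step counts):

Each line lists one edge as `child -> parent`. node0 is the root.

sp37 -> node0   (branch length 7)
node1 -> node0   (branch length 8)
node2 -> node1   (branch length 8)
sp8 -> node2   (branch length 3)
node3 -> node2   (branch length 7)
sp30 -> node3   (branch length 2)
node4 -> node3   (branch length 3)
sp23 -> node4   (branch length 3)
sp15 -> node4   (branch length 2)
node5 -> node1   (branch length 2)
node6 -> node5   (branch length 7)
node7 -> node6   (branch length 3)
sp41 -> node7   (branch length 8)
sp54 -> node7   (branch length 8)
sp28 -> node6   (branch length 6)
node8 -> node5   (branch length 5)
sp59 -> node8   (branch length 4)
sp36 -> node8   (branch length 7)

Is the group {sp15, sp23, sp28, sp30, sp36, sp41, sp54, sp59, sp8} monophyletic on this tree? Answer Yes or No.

Yes

The most recent common ancestor of these taxa subtends ((sp8,(sp30,(sp23,sp15))),(((sp41,sp54),sp28),(sp59,sp36))).
That clade has exactly 9 tips — every listed taxon and nothing else — so the group is monophyletic.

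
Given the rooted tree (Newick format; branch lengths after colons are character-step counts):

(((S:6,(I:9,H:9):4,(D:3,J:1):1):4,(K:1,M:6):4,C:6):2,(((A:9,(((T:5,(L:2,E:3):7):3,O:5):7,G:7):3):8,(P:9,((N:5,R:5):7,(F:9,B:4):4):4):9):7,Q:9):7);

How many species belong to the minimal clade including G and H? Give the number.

20

The MRCA of G and H is the root, so the clade is the entire tree.
That clade contains 20 terminal taxa: A, B, C, D, E, F, G, H, I, J, K, L, M, N, O, P, Q, R, S, T.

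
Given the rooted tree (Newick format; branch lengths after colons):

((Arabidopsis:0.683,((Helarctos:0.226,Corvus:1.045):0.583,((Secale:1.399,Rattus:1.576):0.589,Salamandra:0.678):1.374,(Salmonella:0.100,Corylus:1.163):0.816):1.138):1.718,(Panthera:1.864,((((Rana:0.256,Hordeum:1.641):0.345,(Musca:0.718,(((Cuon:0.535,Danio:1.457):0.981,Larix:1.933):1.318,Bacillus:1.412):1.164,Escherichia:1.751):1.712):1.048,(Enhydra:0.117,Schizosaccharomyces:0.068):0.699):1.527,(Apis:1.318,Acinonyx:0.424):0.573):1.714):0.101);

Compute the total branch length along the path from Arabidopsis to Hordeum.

8.777

The path runs Arabidopsis → … → MRCA → … → Hordeum; the MRCA is the root of the tree.
Branch lengths along that path: 0.683 + 1.718 + 0.101 + 1.714 + 1.527 + 1.048 + 0.345 + 1.641 = 8.777.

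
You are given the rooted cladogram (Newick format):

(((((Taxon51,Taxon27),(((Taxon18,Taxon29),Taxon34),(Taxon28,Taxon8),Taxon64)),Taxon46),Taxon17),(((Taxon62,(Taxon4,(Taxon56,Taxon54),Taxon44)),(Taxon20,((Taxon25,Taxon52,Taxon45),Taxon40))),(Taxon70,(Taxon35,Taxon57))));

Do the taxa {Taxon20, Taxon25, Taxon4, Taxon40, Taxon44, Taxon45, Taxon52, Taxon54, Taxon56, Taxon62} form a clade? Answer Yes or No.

Yes

The most recent common ancestor of these taxa subtends ((Taxon62,(Taxon4,(Taxon56,Taxon54),Taxon44)),(Taxon20,((Taxon25,Taxon52,Taxon45),Taxon40))).
That clade has exactly 10 tips — every listed taxon and nothing else — so the group is monophyletic.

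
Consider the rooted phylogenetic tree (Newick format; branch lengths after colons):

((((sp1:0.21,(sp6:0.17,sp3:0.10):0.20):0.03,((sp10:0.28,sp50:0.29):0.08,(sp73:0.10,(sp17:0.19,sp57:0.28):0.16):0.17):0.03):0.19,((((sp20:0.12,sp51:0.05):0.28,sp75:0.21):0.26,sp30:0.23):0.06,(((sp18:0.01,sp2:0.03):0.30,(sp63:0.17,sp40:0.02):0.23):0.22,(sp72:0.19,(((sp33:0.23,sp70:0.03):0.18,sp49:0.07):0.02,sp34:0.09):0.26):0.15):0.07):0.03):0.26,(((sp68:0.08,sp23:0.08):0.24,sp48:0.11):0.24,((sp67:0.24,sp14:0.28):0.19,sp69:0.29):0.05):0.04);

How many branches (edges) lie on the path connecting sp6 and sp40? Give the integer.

9

The MRCA of sp6 and sp40 is the node subtending (((sp1,(sp6,sp3)),((sp10,sp50),(sp73,(sp17,sp57)))),((((sp20,sp51),sp75),sp30),(((sp18,sp2),(sp63,sp40)),(sp72,(((sp33,sp70),sp49),sp34))))).
From sp6 up to that node: 4 branches. From sp40 up to the same node: 5 branches. Total: 4 + 5 = 9.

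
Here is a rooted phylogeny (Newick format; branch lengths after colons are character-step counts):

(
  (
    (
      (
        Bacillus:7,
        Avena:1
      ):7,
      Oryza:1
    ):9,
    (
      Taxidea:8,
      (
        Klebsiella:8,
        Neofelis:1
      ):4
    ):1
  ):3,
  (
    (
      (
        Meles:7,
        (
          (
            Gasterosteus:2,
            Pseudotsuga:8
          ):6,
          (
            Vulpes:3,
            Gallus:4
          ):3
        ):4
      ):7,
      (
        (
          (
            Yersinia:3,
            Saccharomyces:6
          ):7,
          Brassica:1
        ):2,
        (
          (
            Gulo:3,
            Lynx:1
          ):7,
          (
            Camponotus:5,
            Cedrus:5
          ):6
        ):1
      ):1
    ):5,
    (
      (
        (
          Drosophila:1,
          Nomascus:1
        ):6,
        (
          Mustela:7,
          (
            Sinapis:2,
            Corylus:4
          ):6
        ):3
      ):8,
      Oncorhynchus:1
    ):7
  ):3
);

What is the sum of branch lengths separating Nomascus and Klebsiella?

The path runs Nomascus → … → MRCA → … → Klebsiella; the MRCA is the root of the tree.
Branch lengths along that path: 1 + 6 + 8 + 7 + 3 + 3 + 1 + 4 + 8 = 41.

41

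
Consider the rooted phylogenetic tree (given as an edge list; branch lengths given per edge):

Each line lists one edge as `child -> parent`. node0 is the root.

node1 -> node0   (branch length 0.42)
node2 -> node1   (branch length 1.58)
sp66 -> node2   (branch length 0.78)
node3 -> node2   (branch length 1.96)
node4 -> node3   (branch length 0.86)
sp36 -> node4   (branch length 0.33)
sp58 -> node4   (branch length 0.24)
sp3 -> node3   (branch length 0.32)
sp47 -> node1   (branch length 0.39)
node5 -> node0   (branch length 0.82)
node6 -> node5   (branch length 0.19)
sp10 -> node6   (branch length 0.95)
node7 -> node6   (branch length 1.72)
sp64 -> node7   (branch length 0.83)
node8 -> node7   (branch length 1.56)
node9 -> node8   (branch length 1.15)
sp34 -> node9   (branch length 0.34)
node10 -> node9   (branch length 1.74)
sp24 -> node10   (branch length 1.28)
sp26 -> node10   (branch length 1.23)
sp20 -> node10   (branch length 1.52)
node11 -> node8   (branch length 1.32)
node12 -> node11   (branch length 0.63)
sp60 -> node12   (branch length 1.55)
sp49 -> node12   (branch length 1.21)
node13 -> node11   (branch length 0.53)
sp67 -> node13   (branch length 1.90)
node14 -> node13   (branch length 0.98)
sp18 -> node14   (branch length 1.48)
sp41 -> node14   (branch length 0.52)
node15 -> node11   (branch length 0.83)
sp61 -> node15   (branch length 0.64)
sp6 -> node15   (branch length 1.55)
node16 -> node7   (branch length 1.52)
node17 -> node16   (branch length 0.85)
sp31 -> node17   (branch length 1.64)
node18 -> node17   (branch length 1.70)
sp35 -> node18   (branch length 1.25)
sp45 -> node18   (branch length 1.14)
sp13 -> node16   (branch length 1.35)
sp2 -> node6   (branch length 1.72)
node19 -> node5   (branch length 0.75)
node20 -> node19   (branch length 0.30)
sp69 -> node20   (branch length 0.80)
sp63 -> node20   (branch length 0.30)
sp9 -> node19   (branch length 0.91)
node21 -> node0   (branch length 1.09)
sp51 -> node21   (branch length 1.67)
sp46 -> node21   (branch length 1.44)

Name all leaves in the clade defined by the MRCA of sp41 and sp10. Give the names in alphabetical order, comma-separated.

sp10, sp13, sp18, sp2, sp20, sp24, sp26, sp31, sp34, sp35, sp41, sp45, sp49, sp6, sp60, sp61, sp64, sp67

Tracing sp41: it sits inside (sp18,sp41).
Tracing sp10: it sits inside (sp10,(sp64,((sp34,(sp24,sp26,sp20)),((sp60,sp49),(sp67,(sp18,sp41)),(sp61,sp6))),((sp31,(sp35,sp45)),sp13)),sp2).
The smallest clade enclosing both is (sp10,(sp64,((sp34,(sp24,sp26,sp20)),((sp60,sp49),(sp67,(sp18,sp41)),(sp61,sp6))),((sp31,(sp35,sp45)),sp13)),sp2); the answer is its 18 terminal taxa in alphabetical order.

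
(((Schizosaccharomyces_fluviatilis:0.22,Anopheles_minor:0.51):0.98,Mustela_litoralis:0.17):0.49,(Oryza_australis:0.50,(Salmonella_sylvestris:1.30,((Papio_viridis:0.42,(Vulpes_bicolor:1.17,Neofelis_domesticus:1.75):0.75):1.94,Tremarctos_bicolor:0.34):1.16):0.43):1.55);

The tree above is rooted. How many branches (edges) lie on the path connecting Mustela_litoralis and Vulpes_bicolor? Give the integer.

8

The MRCA of Mustela_litoralis and Vulpes_bicolor is the root of the tree.
From Mustela_litoralis up to that node: 2 branches. From Vulpes_bicolor up to the same node: 6 branches. Total: 2 + 6 = 8.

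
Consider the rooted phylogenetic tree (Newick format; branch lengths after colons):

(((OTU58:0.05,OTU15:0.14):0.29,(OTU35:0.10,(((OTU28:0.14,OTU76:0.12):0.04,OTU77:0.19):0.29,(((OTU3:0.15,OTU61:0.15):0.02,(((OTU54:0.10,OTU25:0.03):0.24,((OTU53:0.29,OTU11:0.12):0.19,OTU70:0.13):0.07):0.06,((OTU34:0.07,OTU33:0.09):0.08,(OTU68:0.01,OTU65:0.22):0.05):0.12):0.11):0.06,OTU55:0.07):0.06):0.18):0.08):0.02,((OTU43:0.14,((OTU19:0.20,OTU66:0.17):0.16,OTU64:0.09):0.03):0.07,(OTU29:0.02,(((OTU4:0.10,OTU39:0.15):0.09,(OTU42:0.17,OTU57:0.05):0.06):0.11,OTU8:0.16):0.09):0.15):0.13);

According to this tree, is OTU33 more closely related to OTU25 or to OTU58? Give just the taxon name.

OTU25

The MRCA of OTU33 and OTU25 subtends (((OTU54,OTU25),((OTU53,OTU11),OTU70)),((OTU34,OTU33),(OTU68,OTU65))) (9 taxa).
The MRCA of OTU33 and OTU58 subtends ((OTU58,OTU15),(OTU35,(((OTU28,OTU76),OTU77),(((OTU3,OTU61),(((OTU54,OTU25),((OTU53,OTU11),OTU70)),((OTU34,OTU33),(OTU68,OTU65)))),OTU55)))) (18 taxa).
The first is nested inside the second, so OTU33 shares a more recent common ancestor with OTU25.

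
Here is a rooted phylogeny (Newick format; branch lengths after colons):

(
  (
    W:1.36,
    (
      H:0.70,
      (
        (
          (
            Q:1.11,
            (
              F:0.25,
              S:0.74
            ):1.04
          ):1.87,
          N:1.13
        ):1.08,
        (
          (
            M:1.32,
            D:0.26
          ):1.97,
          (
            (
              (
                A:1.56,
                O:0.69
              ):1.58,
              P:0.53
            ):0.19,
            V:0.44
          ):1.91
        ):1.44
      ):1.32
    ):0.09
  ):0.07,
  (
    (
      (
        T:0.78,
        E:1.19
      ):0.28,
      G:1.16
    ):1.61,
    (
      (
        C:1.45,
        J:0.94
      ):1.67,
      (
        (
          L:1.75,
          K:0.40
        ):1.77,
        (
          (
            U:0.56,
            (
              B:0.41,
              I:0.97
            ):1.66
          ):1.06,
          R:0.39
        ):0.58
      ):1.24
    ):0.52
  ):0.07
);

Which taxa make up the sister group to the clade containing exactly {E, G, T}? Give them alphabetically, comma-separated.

B, C, I, J, K, L, R, U

The clade containing exactly {E, G, T} attaches to the tree at the node subtending (((T,E),G),((C,J),((L,K),((U,(B,I)),R)))).
The other lineage descending from that same node — the sister group — is ((C,J),((L,K),((U,(B,I)),R))); its 8 tips in alphabetical order are the answer.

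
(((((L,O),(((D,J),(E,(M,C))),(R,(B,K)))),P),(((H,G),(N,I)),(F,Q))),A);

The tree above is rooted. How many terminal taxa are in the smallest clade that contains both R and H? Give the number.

17

The MRCA of R and H is the node subtending ((((L,O),(((D,J),(E,(M,C))),(R,(B,K)))),P),(((H,G),(N,I)),(F,Q))).
That clade contains 17 terminal taxa: B, C, D, E, F, G, H, I, J, K, L, M, N, O, P, Q, R.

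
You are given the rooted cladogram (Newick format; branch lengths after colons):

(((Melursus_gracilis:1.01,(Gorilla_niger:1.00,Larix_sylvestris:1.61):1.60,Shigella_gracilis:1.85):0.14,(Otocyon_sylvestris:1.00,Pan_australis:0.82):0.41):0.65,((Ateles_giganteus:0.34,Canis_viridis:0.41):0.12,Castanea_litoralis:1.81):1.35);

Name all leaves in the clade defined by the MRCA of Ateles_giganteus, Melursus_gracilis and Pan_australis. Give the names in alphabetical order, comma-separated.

Ateles_giganteus, Canis_viridis, Castanea_litoralis, Gorilla_niger, Larix_sylvestris, Melursus_gracilis, Otocyon_sylvestris, Pan_australis, Shigella_gracilis

Tracing Ateles_giganteus: it sits inside (Ateles_giganteus,Canis_viridis).
Tracing Melursus_gracilis: it sits inside (Melursus_gracilis,(Gorilla_niger,Larix_sylvestris),Shigella_gracilis).
Tracing Pan_australis: it sits inside (Otocyon_sylvestris,Pan_australis).
The smallest clade enclosing all 3 is the whole tree (their MRCA is the root), so the answer is all 9 tips in alphabetical order.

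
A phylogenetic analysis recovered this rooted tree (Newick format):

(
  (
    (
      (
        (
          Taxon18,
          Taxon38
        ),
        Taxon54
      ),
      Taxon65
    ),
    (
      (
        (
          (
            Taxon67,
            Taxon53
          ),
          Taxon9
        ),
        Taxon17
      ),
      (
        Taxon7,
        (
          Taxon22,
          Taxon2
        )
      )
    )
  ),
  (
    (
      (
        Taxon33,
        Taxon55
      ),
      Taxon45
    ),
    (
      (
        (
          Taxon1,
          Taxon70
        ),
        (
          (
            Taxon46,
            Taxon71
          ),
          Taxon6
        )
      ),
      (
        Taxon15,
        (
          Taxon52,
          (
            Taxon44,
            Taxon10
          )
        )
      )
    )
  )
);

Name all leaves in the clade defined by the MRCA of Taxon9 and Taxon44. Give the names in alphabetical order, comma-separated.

Tracing Taxon9: it sits inside ((Taxon67,Taxon53),Taxon9).
Tracing Taxon44: it sits inside (Taxon44,Taxon10).
The smallest clade enclosing both is the whole tree (their MRCA is the root), so the answer is all 23 tips in alphabetical order.

Taxon1, Taxon10, Taxon15, Taxon17, Taxon18, Taxon2, Taxon22, Taxon33, Taxon38, Taxon44, Taxon45, Taxon46, Taxon52, Taxon53, Taxon54, Taxon55, Taxon6, Taxon65, Taxon67, Taxon7, Taxon70, Taxon71, Taxon9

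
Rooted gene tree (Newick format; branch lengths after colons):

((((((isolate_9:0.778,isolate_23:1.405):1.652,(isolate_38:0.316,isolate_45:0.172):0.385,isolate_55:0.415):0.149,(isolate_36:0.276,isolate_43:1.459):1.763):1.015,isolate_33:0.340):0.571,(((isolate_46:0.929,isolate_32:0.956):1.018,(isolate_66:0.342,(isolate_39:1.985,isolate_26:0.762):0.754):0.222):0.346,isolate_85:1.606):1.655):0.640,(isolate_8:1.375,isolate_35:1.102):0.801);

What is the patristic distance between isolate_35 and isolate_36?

The path runs isolate_35 → … → MRCA → … → isolate_36; the MRCA is the root of the tree.
Branch lengths along that path: 1.102 + 0.801 + 0.640 + 0.571 + 1.015 + 1.763 + 0.276 = 6.168.

6.168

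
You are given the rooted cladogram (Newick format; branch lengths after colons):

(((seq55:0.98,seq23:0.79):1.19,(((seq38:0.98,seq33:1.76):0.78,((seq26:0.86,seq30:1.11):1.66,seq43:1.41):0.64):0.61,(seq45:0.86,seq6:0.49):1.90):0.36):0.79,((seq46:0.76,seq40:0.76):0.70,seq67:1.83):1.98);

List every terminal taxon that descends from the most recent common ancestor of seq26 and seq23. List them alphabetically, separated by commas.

seq23, seq26, seq30, seq33, seq38, seq43, seq45, seq55, seq6

Tracing seq26: it sits inside (seq26,seq30).
Tracing seq23: it sits inside (seq55,seq23).
The smallest clade enclosing both is ((seq55,seq23),(((seq38,seq33),((seq26,seq30),seq43)),(seq45,seq6))); the answer is its 9 terminal taxa in alphabetical order.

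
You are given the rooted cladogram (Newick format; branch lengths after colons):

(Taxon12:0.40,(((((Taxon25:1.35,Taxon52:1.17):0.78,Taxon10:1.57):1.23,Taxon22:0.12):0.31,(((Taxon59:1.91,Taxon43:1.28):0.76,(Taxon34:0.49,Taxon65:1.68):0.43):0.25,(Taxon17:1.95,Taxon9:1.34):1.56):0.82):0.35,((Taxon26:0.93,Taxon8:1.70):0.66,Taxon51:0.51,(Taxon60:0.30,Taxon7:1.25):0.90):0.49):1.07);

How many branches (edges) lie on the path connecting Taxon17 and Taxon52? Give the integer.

7

The MRCA of Taxon17 and Taxon52 is the node subtending ((((Taxon25,Taxon52),Taxon10),Taxon22),(((Taxon59,Taxon43),(Taxon34,Taxon65)),(Taxon17,Taxon9))).
From Taxon17 up to that node: 3 branches. From Taxon52 up to the same node: 4 branches. Total: 3 + 4 = 7.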